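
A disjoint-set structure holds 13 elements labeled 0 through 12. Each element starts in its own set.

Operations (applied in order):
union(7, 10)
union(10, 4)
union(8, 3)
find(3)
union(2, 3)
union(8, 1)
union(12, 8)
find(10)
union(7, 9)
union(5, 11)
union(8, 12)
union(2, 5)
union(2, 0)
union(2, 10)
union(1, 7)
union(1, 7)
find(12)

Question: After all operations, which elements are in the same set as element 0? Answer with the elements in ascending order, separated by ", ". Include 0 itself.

Step 1: union(7, 10) -> merged; set of 7 now {7, 10}
Step 2: union(10, 4) -> merged; set of 10 now {4, 7, 10}
Step 3: union(8, 3) -> merged; set of 8 now {3, 8}
Step 4: find(3) -> no change; set of 3 is {3, 8}
Step 5: union(2, 3) -> merged; set of 2 now {2, 3, 8}
Step 6: union(8, 1) -> merged; set of 8 now {1, 2, 3, 8}
Step 7: union(12, 8) -> merged; set of 12 now {1, 2, 3, 8, 12}
Step 8: find(10) -> no change; set of 10 is {4, 7, 10}
Step 9: union(7, 9) -> merged; set of 7 now {4, 7, 9, 10}
Step 10: union(5, 11) -> merged; set of 5 now {5, 11}
Step 11: union(8, 12) -> already same set; set of 8 now {1, 2, 3, 8, 12}
Step 12: union(2, 5) -> merged; set of 2 now {1, 2, 3, 5, 8, 11, 12}
Step 13: union(2, 0) -> merged; set of 2 now {0, 1, 2, 3, 5, 8, 11, 12}
Step 14: union(2, 10) -> merged; set of 2 now {0, 1, 2, 3, 4, 5, 7, 8, 9, 10, 11, 12}
Step 15: union(1, 7) -> already same set; set of 1 now {0, 1, 2, 3, 4, 5, 7, 8, 9, 10, 11, 12}
Step 16: union(1, 7) -> already same set; set of 1 now {0, 1, 2, 3, 4, 5, 7, 8, 9, 10, 11, 12}
Step 17: find(12) -> no change; set of 12 is {0, 1, 2, 3, 4, 5, 7, 8, 9, 10, 11, 12}
Component of 0: {0, 1, 2, 3, 4, 5, 7, 8, 9, 10, 11, 12}

Answer: 0, 1, 2, 3, 4, 5, 7, 8, 9, 10, 11, 12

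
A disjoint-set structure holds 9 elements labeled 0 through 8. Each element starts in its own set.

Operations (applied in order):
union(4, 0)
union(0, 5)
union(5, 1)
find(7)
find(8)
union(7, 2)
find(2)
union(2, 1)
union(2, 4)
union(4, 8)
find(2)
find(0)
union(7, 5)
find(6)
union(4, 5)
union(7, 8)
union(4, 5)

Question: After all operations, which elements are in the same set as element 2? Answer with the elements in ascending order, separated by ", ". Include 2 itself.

Step 1: union(4, 0) -> merged; set of 4 now {0, 4}
Step 2: union(0, 5) -> merged; set of 0 now {0, 4, 5}
Step 3: union(5, 1) -> merged; set of 5 now {0, 1, 4, 5}
Step 4: find(7) -> no change; set of 7 is {7}
Step 5: find(8) -> no change; set of 8 is {8}
Step 6: union(7, 2) -> merged; set of 7 now {2, 7}
Step 7: find(2) -> no change; set of 2 is {2, 7}
Step 8: union(2, 1) -> merged; set of 2 now {0, 1, 2, 4, 5, 7}
Step 9: union(2, 4) -> already same set; set of 2 now {0, 1, 2, 4, 5, 7}
Step 10: union(4, 8) -> merged; set of 4 now {0, 1, 2, 4, 5, 7, 8}
Step 11: find(2) -> no change; set of 2 is {0, 1, 2, 4, 5, 7, 8}
Step 12: find(0) -> no change; set of 0 is {0, 1, 2, 4, 5, 7, 8}
Step 13: union(7, 5) -> already same set; set of 7 now {0, 1, 2, 4, 5, 7, 8}
Step 14: find(6) -> no change; set of 6 is {6}
Step 15: union(4, 5) -> already same set; set of 4 now {0, 1, 2, 4, 5, 7, 8}
Step 16: union(7, 8) -> already same set; set of 7 now {0, 1, 2, 4, 5, 7, 8}
Step 17: union(4, 5) -> already same set; set of 4 now {0, 1, 2, 4, 5, 7, 8}
Component of 2: {0, 1, 2, 4, 5, 7, 8}

Answer: 0, 1, 2, 4, 5, 7, 8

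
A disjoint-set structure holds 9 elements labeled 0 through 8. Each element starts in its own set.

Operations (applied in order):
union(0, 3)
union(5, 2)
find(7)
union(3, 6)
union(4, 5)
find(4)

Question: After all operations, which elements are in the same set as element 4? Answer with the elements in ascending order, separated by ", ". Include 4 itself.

Answer: 2, 4, 5

Derivation:
Step 1: union(0, 3) -> merged; set of 0 now {0, 3}
Step 2: union(5, 2) -> merged; set of 5 now {2, 5}
Step 3: find(7) -> no change; set of 7 is {7}
Step 4: union(3, 6) -> merged; set of 3 now {0, 3, 6}
Step 5: union(4, 5) -> merged; set of 4 now {2, 4, 5}
Step 6: find(4) -> no change; set of 4 is {2, 4, 5}
Component of 4: {2, 4, 5}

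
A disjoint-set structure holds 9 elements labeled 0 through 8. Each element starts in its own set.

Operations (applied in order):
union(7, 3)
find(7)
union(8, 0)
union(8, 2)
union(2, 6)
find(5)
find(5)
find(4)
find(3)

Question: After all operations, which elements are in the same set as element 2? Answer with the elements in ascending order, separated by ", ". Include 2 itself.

Answer: 0, 2, 6, 8

Derivation:
Step 1: union(7, 3) -> merged; set of 7 now {3, 7}
Step 2: find(7) -> no change; set of 7 is {3, 7}
Step 3: union(8, 0) -> merged; set of 8 now {0, 8}
Step 4: union(8, 2) -> merged; set of 8 now {0, 2, 8}
Step 5: union(2, 6) -> merged; set of 2 now {0, 2, 6, 8}
Step 6: find(5) -> no change; set of 5 is {5}
Step 7: find(5) -> no change; set of 5 is {5}
Step 8: find(4) -> no change; set of 4 is {4}
Step 9: find(3) -> no change; set of 3 is {3, 7}
Component of 2: {0, 2, 6, 8}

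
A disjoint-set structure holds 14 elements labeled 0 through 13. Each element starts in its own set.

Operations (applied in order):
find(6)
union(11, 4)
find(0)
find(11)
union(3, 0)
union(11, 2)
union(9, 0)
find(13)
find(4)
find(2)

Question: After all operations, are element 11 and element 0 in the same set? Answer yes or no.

Step 1: find(6) -> no change; set of 6 is {6}
Step 2: union(11, 4) -> merged; set of 11 now {4, 11}
Step 3: find(0) -> no change; set of 0 is {0}
Step 4: find(11) -> no change; set of 11 is {4, 11}
Step 5: union(3, 0) -> merged; set of 3 now {0, 3}
Step 6: union(11, 2) -> merged; set of 11 now {2, 4, 11}
Step 7: union(9, 0) -> merged; set of 9 now {0, 3, 9}
Step 8: find(13) -> no change; set of 13 is {13}
Step 9: find(4) -> no change; set of 4 is {2, 4, 11}
Step 10: find(2) -> no change; set of 2 is {2, 4, 11}
Set of 11: {2, 4, 11}; 0 is not a member.

Answer: no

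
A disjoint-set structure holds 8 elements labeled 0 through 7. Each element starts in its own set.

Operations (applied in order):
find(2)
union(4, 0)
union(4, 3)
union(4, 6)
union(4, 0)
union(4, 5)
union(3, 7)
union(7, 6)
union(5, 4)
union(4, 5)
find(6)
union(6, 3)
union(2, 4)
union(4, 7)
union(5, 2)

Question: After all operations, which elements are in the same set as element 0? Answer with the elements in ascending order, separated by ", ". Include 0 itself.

Step 1: find(2) -> no change; set of 2 is {2}
Step 2: union(4, 0) -> merged; set of 4 now {0, 4}
Step 3: union(4, 3) -> merged; set of 4 now {0, 3, 4}
Step 4: union(4, 6) -> merged; set of 4 now {0, 3, 4, 6}
Step 5: union(4, 0) -> already same set; set of 4 now {0, 3, 4, 6}
Step 6: union(4, 5) -> merged; set of 4 now {0, 3, 4, 5, 6}
Step 7: union(3, 7) -> merged; set of 3 now {0, 3, 4, 5, 6, 7}
Step 8: union(7, 6) -> already same set; set of 7 now {0, 3, 4, 5, 6, 7}
Step 9: union(5, 4) -> already same set; set of 5 now {0, 3, 4, 5, 6, 7}
Step 10: union(4, 5) -> already same set; set of 4 now {0, 3, 4, 5, 6, 7}
Step 11: find(6) -> no change; set of 6 is {0, 3, 4, 5, 6, 7}
Step 12: union(6, 3) -> already same set; set of 6 now {0, 3, 4, 5, 6, 7}
Step 13: union(2, 4) -> merged; set of 2 now {0, 2, 3, 4, 5, 6, 7}
Step 14: union(4, 7) -> already same set; set of 4 now {0, 2, 3, 4, 5, 6, 7}
Step 15: union(5, 2) -> already same set; set of 5 now {0, 2, 3, 4, 5, 6, 7}
Component of 0: {0, 2, 3, 4, 5, 6, 7}

Answer: 0, 2, 3, 4, 5, 6, 7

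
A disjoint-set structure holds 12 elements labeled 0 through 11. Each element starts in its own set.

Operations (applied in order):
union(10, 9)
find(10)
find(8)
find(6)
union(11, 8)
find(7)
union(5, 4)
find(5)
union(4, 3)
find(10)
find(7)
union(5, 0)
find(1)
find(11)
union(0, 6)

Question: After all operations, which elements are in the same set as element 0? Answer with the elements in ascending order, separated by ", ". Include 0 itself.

Answer: 0, 3, 4, 5, 6

Derivation:
Step 1: union(10, 9) -> merged; set of 10 now {9, 10}
Step 2: find(10) -> no change; set of 10 is {9, 10}
Step 3: find(8) -> no change; set of 8 is {8}
Step 4: find(6) -> no change; set of 6 is {6}
Step 5: union(11, 8) -> merged; set of 11 now {8, 11}
Step 6: find(7) -> no change; set of 7 is {7}
Step 7: union(5, 4) -> merged; set of 5 now {4, 5}
Step 8: find(5) -> no change; set of 5 is {4, 5}
Step 9: union(4, 3) -> merged; set of 4 now {3, 4, 5}
Step 10: find(10) -> no change; set of 10 is {9, 10}
Step 11: find(7) -> no change; set of 7 is {7}
Step 12: union(5, 0) -> merged; set of 5 now {0, 3, 4, 5}
Step 13: find(1) -> no change; set of 1 is {1}
Step 14: find(11) -> no change; set of 11 is {8, 11}
Step 15: union(0, 6) -> merged; set of 0 now {0, 3, 4, 5, 6}
Component of 0: {0, 3, 4, 5, 6}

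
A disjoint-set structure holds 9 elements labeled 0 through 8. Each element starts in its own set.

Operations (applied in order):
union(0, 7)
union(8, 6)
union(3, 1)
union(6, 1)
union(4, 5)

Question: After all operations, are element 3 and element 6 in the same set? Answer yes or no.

Step 1: union(0, 7) -> merged; set of 0 now {0, 7}
Step 2: union(8, 6) -> merged; set of 8 now {6, 8}
Step 3: union(3, 1) -> merged; set of 3 now {1, 3}
Step 4: union(6, 1) -> merged; set of 6 now {1, 3, 6, 8}
Step 5: union(4, 5) -> merged; set of 4 now {4, 5}
Set of 3: {1, 3, 6, 8}; 6 is a member.

Answer: yes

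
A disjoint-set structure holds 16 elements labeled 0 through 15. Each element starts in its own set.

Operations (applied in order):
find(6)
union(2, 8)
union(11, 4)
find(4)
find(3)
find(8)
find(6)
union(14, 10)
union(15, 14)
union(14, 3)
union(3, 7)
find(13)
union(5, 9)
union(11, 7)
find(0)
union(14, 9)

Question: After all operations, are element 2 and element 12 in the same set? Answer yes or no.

Answer: no

Derivation:
Step 1: find(6) -> no change; set of 6 is {6}
Step 2: union(2, 8) -> merged; set of 2 now {2, 8}
Step 3: union(11, 4) -> merged; set of 11 now {4, 11}
Step 4: find(4) -> no change; set of 4 is {4, 11}
Step 5: find(3) -> no change; set of 3 is {3}
Step 6: find(8) -> no change; set of 8 is {2, 8}
Step 7: find(6) -> no change; set of 6 is {6}
Step 8: union(14, 10) -> merged; set of 14 now {10, 14}
Step 9: union(15, 14) -> merged; set of 15 now {10, 14, 15}
Step 10: union(14, 3) -> merged; set of 14 now {3, 10, 14, 15}
Step 11: union(3, 7) -> merged; set of 3 now {3, 7, 10, 14, 15}
Step 12: find(13) -> no change; set of 13 is {13}
Step 13: union(5, 9) -> merged; set of 5 now {5, 9}
Step 14: union(11, 7) -> merged; set of 11 now {3, 4, 7, 10, 11, 14, 15}
Step 15: find(0) -> no change; set of 0 is {0}
Step 16: union(14, 9) -> merged; set of 14 now {3, 4, 5, 7, 9, 10, 11, 14, 15}
Set of 2: {2, 8}; 12 is not a member.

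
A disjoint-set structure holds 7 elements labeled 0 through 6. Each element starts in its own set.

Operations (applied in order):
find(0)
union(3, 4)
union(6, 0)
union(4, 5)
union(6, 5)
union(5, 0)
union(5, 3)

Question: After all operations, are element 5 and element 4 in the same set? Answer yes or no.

Step 1: find(0) -> no change; set of 0 is {0}
Step 2: union(3, 4) -> merged; set of 3 now {3, 4}
Step 3: union(6, 0) -> merged; set of 6 now {0, 6}
Step 4: union(4, 5) -> merged; set of 4 now {3, 4, 5}
Step 5: union(6, 5) -> merged; set of 6 now {0, 3, 4, 5, 6}
Step 6: union(5, 0) -> already same set; set of 5 now {0, 3, 4, 5, 6}
Step 7: union(5, 3) -> already same set; set of 5 now {0, 3, 4, 5, 6}
Set of 5: {0, 3, 4, 5, 6}; 4 is a member.

Answer: yes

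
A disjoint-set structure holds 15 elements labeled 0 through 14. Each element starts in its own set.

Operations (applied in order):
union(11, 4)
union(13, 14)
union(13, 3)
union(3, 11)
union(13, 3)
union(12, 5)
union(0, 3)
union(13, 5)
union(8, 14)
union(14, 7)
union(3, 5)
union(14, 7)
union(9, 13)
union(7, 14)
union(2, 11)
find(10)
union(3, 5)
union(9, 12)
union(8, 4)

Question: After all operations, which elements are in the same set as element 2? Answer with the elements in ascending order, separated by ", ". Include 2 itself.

Step 1: union(11, 4) -> merged; set of 11 now {4, 11}
Step 2: union(13, 14) -> merged; set of 13 now {13, 14}
Step 3: union(13, 3) -> merged; set of 13 now {3, 13, 14}
Step 4: union(3, 11) -> merged; set of 3 now {3, 4, 11, 13, 14}
Step 5: union(13, 3) -> already same set; set of 13 now {3, 4, 11, 13, 14}
Step 6: union(12, 5) -> merged; set of 12 now {5, 12}
Step 7: union(0, 3) -> merged; set of 0 now {0, 3, 4, 11, 13, 14}
Step 8: union(13, 5) -> merged; set of 13 now {0, 3, 4, 5, 11, 12, 13, 14}
Step 9: union(8, 14) -> merged; set of 8 now {0, 3, 4, 5, 8, 11, 12, 13, 14}
Step 10: union(14, 7) -> merged; set of 14 now {0, 3, 4, 5, 7, 8, 11, 12, 13, 14}
Step 11: union(3, 5) -> already same set; set of 3 now {0, 3, 4, 5, 7, 8, 11, 12, 13, 14}
Step 12: union(14, 7) -> already same set; set of 14 now {0, 3, 4, 5, 7, 8, 11, 12, 13, 14}
Step 13: union(9, 13) -> merged; set of 9 now {0, 3, 4, 5, 7, 8, 9, 11, 12, 13, 14}
Step 14: union(7, 14) -> already same set; set of 7 now {0, 3, 4, 5, 7, 8, 9, 11, 12, 13, 14}
Step 15: union(2, 11) -> merged; set of 2 now {0, 2, 3, 4, 5, 7, 8, 9, 11, 12, 13, 14}
Step 16: find(10) -> no change; set of 10 is {10}
Step 17: union(3, 5) -> already same set; set of 3 now {0, 2, 3, 4, 5, 7, 8, 9, 11, 12, 13, 14}
Step 18: union(9, 12) -> already same set; set of 9 now {0, 2, 3, 4, 5, 7, 8, 9, 11, 12, 13, 14}
Step 19: union(8, 4) -> already same set; set of 8 now {0, 2, 3, 4, 5, 7, 8, 9, 11, 12, 13, 14}
Component of 2: {0, 2, 3, 4, 5, 7, 8, 9, 11, 12, 13, 14}

Answer: 0, 2, 3, 4, 5, 7, 8, 9, 11, 12, 13, 14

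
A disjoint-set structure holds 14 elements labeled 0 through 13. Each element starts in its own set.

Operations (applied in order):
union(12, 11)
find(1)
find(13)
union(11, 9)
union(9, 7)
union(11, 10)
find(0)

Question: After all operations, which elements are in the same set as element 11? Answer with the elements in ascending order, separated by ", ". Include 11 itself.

Step 1: union(12, 11) -> merged; set of 12 now {11, 12}
Step 2: find(1) -> no change; set of 1 is {1}
Step 3: find(13) -> no change; set of 13 is {13}
Step 4: union(11, 9) -> merged; set of 11 now {9, 11, 12}
Step 5: union(9, 7) -> merged; set of 9 now {7, 9, 11, 12}
Step 6: union(11, 10) -> merged; set of 11 now {7, 9, 10, 11, 12}
Step 7: find(0) -> no change; set of 0 is {0}
Component of 11: {7, 9, 10, 11, 12}

Answer: 7, 9, 10, 11, 12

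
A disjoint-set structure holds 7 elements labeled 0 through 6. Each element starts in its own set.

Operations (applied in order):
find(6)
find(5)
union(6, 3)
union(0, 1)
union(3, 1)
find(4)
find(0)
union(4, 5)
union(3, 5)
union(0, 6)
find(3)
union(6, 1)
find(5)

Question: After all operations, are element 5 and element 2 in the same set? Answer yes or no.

Answer: no

Derivation:
Step 1: find(6) -> no change; set of 6 is {6}
Step 2: find(5) -> no change; set of 5 is {5}
Step 3: union(6, 3) -> merged; set of 6 now {3, 6}
Step 4: union(0, 1) -> merged; set of 0 now {0, 1}
Step 5: union(3, 1) -> merged; set of 3 now {0, 1, 3, 6}
Step 6: find(4) -> no change; set of 4 is {4}
Step 7: find(0) -> no change; set of 0 is {0, 1, 3, 6}
Step 8: union(4, 5) -> merged; set of 4 now {4, 5}
Step 9: union(3, 5) -> merged; set of 3 now {0, 1, 3, 4, 5, 6}
Step 10: union(0, 6) -> already same set; set of 0 now {0, 1, 3, 4, 5, 6}
Step 11: find(3) -> no change; set of 3 is {0, 1, 3, 4, 5, 6}
Step 12: union(6, 1) -> already same set; set of 6 now {0, 1, 3, 4, 5, 6}
Step 13: find(5) -> no change; set of 5 is {0, 1, 3, 4, 5, 6}
Set of 5: {0, 1, 3, 4, 5, 6}; 2 is not a member.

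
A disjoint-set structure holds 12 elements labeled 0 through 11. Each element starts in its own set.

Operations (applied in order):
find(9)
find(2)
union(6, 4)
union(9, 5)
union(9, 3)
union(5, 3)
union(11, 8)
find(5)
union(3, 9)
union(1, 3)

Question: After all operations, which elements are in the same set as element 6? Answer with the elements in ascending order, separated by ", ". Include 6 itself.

Answer: 4, 6

Derivation:
Step 1: find(9) -> no change; set of 9 is {9}
Step 2: find(2) -> no change; set of 2 is {2}
Step 3: union(6, 4) -> merged; set of 6 now {4, 6}
Step 4: union(9, 5) -> merged; set of 9 now {5, 9}
Step 5: union(9, 3) -> merged; set of 9 now {3, 5, 9}
Step 6: union(5, 3) -> already same set; set of 5 now {3, 5, 9}
Step 7: union(11, 8) -> merged; set of 11 now {8, 11}
Step 8: find(5) -> no change; set of 5 is {3, 5, 9}
Step 9: union(3, 9) -> already same set; set of 3 now {3, 5, 9}
Step 10: union(1, 3) -> merged; set of 1 now {1, 3, 5, 9}
Component of 6: {4, 6}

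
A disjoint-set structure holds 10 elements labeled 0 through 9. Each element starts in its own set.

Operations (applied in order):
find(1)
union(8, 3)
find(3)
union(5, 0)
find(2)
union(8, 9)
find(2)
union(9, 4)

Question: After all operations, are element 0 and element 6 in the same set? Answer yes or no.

Step 1: find(1) -> no change; set of 1 is {1}
Step 2: union(8, 3) -> merged; set of 8 now {3, 8}
Step 3: find(3) -> no change; set of 3 is {3, 8}
Step 4: union(5, 0) -> merged; set of 5 now {0, 5}
Step 5: find(2) -> no change; set of 2 is {2}
Step 6: union(8, 9) -> merged; set of 8 now {3, 8, 9}
Step 7: find(2) -> no change; set of 2 is {2}
Step 8: union(9, 4) -> merged; set of 9 now {3, 4, 8, 9}
Set of 0: {0, 5}; 6 is not a member.

Answer: no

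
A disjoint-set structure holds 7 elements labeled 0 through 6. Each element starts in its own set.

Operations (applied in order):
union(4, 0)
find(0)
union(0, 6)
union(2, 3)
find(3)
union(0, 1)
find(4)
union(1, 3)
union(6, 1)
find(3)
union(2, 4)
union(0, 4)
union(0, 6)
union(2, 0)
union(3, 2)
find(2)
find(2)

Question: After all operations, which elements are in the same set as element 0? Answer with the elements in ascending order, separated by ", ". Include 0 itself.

Step 1: union(4, 0) -> merged; set of 4 now {0, 4}
Step 2: find(0) -> no change; set of 0 is {0, 4}
Step 3: union(0, 6) -> merged; set of 0 now {0, 4, 6}
Step 4: union(2, 3) -> merged; set of 2 now {2, 3}
Step 5: find(3) -> no change; set of 3 is {2, 3}
Step 6: union(0, 1) -> merged; set of 0 now {0, 1, 4, 6}
Step 7: find(4) -> no change; set of 4 is {0, 1, 4, 6}
Step 8: union(1, 3) -> merged; set of 1 now {0, 1, 2, 3, 4, 6}
Step 9: union(6, 1) -> already same set; set of 6 now {0, 1, 2, 3, 4, 6}
Step 10: find(3) -> no change; set of 3 is {0, 1, 2, 3, 4, 6}
Step 11: union(2, 4) -> already same set; set of 2 now {0, 1, 2, 3, 4, 6}
Step 12: union(0, 4) -> already same set; set of 0 now {0, 1, 2, 3, 4, 6}
Step 13: union(0, 6) -> already same set; set of 0 now {0, 1, 2, 3, 4, 6}
Step 14: union(2, 0) -> already same set; set of 2 now {0, 1, 2, 3, 4, 6}
Step 15: union(3, 2) -> already same set; set of 3 now {0, 1, 2, 3, 4, 6}
Step 16: find(2) -> no change; set of 2 is {0, 1, 2, 3, 4, 6}
Step 17: find(2) -> no change; set of 2 is {0, 1, 2, 3, 4, 6}
Component of 0: {0, 1, 2, 3, 4, 6}

Answer: 0, 1, 2, 3, 4, 6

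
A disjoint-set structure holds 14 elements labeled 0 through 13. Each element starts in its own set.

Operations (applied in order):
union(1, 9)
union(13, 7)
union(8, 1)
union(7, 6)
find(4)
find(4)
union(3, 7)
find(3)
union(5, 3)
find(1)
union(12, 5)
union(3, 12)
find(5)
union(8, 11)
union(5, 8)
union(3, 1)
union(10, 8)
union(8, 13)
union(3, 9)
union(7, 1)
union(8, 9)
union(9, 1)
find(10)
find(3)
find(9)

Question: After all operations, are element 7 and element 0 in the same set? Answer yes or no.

Step 1: union(1, 9) -> merged; set of 1 now {1, 9}
Step 2: union(13, 7) -> merged; set of 13 now {7, 13}
Step 3: union(8, 1) -> merged; set of 8 now {1, 8, 9}
Step 4: union(7, 6) -> merged; set of 7 now {6, 7, 13}
Step 5: find(4) -> no change; set of 4 is {4}
Step 6: find(4) -> no change; set of 4 is {4}
Step 7: union(3, 7) -> merged; set of 3 now {3, 6, 7, 13}
Step 8: find(3) -> no change; set of 3 is {3, 6, 7, 13}
Step 9: union(5, 3) -> merged; set of 5 now {3, 5, 6, 7, 13}
Step 10: find(1) -> no change; set of 1 is {1, 8, 9}
Step 11: union(12, 5) -> merged; set of 12 now {3, 5, 6, 7, 12, 13}
Step 12: union(3, 12) -> already same set; set of 3 now {3, 5, 6, 7, 12, 13}
Step 13: find(5) -> no change; set of 5 is {3, 5, 6, 7, 12, 13}
Step 14: union(8, 11) -> merged; set of 8 now {1, 8, 9, 11}
Step 15: union(5, 8) -> merged; set of 5 now {1, 3, 5, 6, 7, 8, 9, 11, 12, 13}
Step 16: union(3, 1) -> already same set; set of 3 now {1, 3, 5, 6, 7, 8, 9, 11, 12, 13}
Step 17: union(10, 8) -> merged; set of 10 now {1, 3, 5, 6, 7, 8, 9, 10, 11, 12, 13}
Step 18: union(8, 13) -> already same set; set of 8 now {1, 3, 5, 6, 7, 8, 9, 10, 11, 12, 13}
Step 19: union(3, 9) -> already same set; set of 3 now {1, 3, 5, 6, 7, 8, 9, 10, 11, 12, 13}
Step 20: union(7, 1) -> already same set; set of 7 now {1, 3, 5, 6, 7, 8, 9, 10, 11, 12, 13}
Step 21: union(8, 9) -> already same set; set of 8 now {1, 3, 5, 6, 7, 8, 9, 10, 11, 12, 13}
Step 22: union(9, 1) -> already same set; set of 9 now {1, 3, 5, 6, 7, 8, 9, 10, 11, 12, 13}
Step 23: find(10) -> no change; set of 10 is {1, 3, 5, 6, 7, 8, 9, 10, 11, 12, 13}
Step 24: find(3) -> no change; set of 3 is {1, 3, 5, 6, 7, 8, 9, 10, 11, 12, 13}
Step 25: find(9) -> no change; set of 9 is {1, 3, 5, 6, 7, 8, 9, 10, 11, 12, 13}
Set of 7: {1, 3, 5, 6, 7, 8, 9, 10, 11, 12, 13}; 0 is not a member.

Answer: no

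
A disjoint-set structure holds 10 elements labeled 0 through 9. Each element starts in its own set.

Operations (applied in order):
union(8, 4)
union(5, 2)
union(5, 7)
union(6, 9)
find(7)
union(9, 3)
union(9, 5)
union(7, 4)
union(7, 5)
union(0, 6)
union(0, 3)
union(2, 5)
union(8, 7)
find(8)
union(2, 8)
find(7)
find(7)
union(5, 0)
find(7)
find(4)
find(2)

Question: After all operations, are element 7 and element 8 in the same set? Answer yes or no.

Step 1: union(8, 4) -> merged; set of 8 now {4, 8}
Step 2: union(5, 2) -> merged; set of 5 now {2, 5}
Step 3: union(5, 7) -> merged; set of 5 now {2, 5, 7}
Step 4: union(6, 9) -> merged; set of 6 now {6, 9}
Step 5: find(7) -> no change; set of 7 is {2, 5, 7}
Step 6: union(9, 3) -> merged; set of 9 now {3, 6, 9}
Step 7: union(9, 5) -> merged; set of 9 now {2, 3, 5, 6, 7, 9}
Step 8: union(7, 4) -> merged; set of 7 now {2, 3, 4, 5, 6, 7, 8, 9}
Step 9: union(7, 5) -> already same set; set of 7 now {2, 3, 4, 5, 6, 7, 8, 9}
Step 10: union(0, 6) -> merged; set of 0 now {0, 2, 3, 4, 5, 6, 7, 8, 9}
Step 11: union(0, 3) -> already same set; set of 0 now {0, 2, 3, 4, 5, 6, 7, 8, 9}
Step 12: union(2, 5) -> already same set; set of 2 now {0, 2, 3, 4, 5, 6, 7, 8, 9}
Step 13: union(8, 7) -> already same set; set of 8 now {0, 2, 3, 4, 5, 6, 7, 8, 9}
Step 14: find(8) -> no change; set of 8 is {0, 2, 3, 4, 5, 6, 7, 8, 9}
Step 15: union(2, 8) -> already same set; set of 2 now {0, 2, 3, 4, 5, 6, 7, 8, 9}
Step 16: find(7) -> no change; set of 7 is {0, 2, 3, 4, 5, 6, 7, 8, 9}
Step 17: find(7) -> no change; set of 7 is {0, 2, 3, 4, 5, 6, 7, 8, 9}
Step 18: union(5, 0) -> already same set; set of 5 now {0, 2, 3, 4, 5, 6, 7, 8, 9}
Step 19: find(7) -> no change; set of 7 is {0, 2, 3, 4, 5, 6, 7, 8, 9}
Step 20: find(4) -> no change; set of 4 is {0, 2, 3, 4, 5, 6, 7, 8, 9}
Step 21: find(2) -> no change; set of 2 is {0, 2, 3, 4, 5, 6, 7, 8, 9}
Set of 7: {0, 2, 3, 4, 5, 6, 7, 8, 9}; 8 is a member.

Answer: yes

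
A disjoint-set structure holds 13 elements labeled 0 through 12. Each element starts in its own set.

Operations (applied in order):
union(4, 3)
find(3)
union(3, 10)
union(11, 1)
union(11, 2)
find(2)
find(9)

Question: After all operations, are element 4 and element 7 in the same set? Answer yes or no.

Answer: no

Derivation:
Step 1: union(4, 3) -> merged; set of 4 now {3, 4}
Step 2: find(3) -> no change; set of 3 is {3, 4}
Step 3: union(3, 10) -> merged; set of 3 now {3, 4, 10}
Step 4: union(11, 1) -> merged; set of 11 now {1, 11}
Step 5: union(11, 2) -> merged; set of 11 now {1, 2, 11}
Step 6: find(2) -> no change; set of 2 is {1, 2, 11}
Step 7: find(9) -> no change; set of 9 is {9}
Set of 4: {3, 4, 10}; 7 is not a member.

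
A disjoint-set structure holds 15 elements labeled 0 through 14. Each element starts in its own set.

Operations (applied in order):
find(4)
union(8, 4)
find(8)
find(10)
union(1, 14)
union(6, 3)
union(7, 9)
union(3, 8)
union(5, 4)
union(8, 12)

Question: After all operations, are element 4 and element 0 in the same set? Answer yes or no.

Answer: no

Derivation:
Step 1: find(4) -> no change; set of 4 is {4}
Step 2: union(8, 4) -> merged; set of 8 now {4, 8}
Step 3: find(8) -> no change; set of 8 is {4, 8}
Step 4: find(10) -> no change; set of 10 is {10}
Step 5: union(1, 14) -> merged; set of 1 now {1, 14}
Step 6: union(6, 3) -> merged; set of 6 now {3, 6}
Step 7: union(7, 9) -> merged; set of 7 now {7, 9}
Step 8: union(3, 8) -> merged; set of 3 now {3, 4, 6, 8}
Step 9: union(5, 4) -> merged; set of 5 now {3, 4, 5, 6, 8}
Step 10: union(8, 12) -> merged; set of 8 now {3, 4, 5, 6, 8, 12}
Set of 4: {3, 4, 5, 6, 8, 12}; 0 is not a member.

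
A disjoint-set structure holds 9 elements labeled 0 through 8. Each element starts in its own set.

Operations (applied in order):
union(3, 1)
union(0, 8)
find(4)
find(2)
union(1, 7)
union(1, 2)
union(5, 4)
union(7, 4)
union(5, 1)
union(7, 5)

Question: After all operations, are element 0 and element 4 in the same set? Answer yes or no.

Step 1: union(3, 1) -> merged; set of 3 now {1, 3}
Step 2: union(0, 8) -> merged; set of 0 now {0, 8}
Step 3: find(4) -> no change; set of 4 is {4}
Step 4: find(2) -> no change; set of 2 is {2}
Step 5: union(1, 7) -> merged; set of 1 now {1, 3, 7}
Step 6: union(1, 2) -> merged; set of 1 now {1, 2, 3, 7}
Step 7: union(5, 4) -> merged; set of 5 now {4, 5}
Step 8: union(7, 4) -> merged; set of 7 now {1, 2, 3, 4, 5, 7}
Step 9: union(5, 1) -> already same set; set of 5 now {1, 2, 3, 4, 5, 7}
Step 10: union(7, 5) -> already same set; set of 7 now {1, 2, 3, 4, 5, 7}
Set of 0: {0, 8}; 4 is not a member.

Answer: no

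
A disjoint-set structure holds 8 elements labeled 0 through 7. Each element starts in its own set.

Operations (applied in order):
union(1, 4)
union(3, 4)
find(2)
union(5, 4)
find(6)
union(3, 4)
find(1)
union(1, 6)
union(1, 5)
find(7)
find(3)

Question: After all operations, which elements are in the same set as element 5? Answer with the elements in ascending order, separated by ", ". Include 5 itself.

Answer: 1, 3, 4, 5, 6

Derivation:
Step 1: union(1, 4) -> merged; set of 1 now {1, 4}
Step 2: union(3, 4) -> merged; set of 3 now {1, 3, 4}
Step 3: find(2) -> no change; set of 2 is {2}
Step 4: union(5, 4) -> merged; set of 5 now {1, 3, 4, 5}
Step 5: find(6) -> no change; set of 6 is {6}
Step 6: union(3, 4) -> already same set; set of 3 now {1, 3, 4, 5}
Step 7: find(1) -> no change; set of 1 is {1, 3, 4, 5}
Step 8: union(1, 6) -> merged; set of 1 now {1, 3, 4, 5, 6}
Step 9: union(1, 5) -> already same set; set of 1 now {1, 3, 4, 5, 6}
Step 10: find(7) -> no change; set of 7 is {7}
Step 11: find(3) -> no change; set of 3 is {1, 3, 4, 5, 6}
Component of 5: {1, 3, 4, 5, 6}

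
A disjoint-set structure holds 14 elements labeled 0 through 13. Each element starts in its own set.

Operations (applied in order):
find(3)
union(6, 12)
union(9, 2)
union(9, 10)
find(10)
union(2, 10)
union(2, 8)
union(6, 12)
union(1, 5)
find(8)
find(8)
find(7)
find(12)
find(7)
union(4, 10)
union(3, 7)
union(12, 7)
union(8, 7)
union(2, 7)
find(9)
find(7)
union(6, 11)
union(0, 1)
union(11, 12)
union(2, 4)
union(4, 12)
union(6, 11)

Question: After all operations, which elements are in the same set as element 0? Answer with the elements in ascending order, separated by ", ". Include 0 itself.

Answer: 0, 1, 5

Derivation:
Step 1: find(3) -> no change; set of 3 is {3}
Step 2: union(6, 12) -> merged; set of 6 now {6, 12}
Step 3: union(9, 2) -> merged; set of 9 now {2, 9}
Step 4: union(9, 10) -> merged; set of 9 now {2, 9, 10}
Step 5: find(10) -> no change; set of 10 is {2, 9, 10}
Step 6: union(2, 10) -> already same set; set of 2 now {2, 9, 10}
Step 7: union(2, 8) -> merged; set of 2 now {2, 8, 9, 10}
Step 8: union(6, 12) -> already same set; set of 6 now {6, 12}
Step 9: union(1, 5) -> merged; set of 1 now {1, 5}
Step 10: find(8) -> no change; set of 8 is {2, 8, 9, 10}
Step 11: find(8) -> no change; set of 8 is {2, 8, 9, 10}
Step 12: find(7) -> no change; set of 7 is {7}
Step 13: find(12) -> no change; set of 12 is {6, 12}
Step 14: find(7) -> no change; set of 7 is {7}
Step 15: union(4, 10) -> merged; set of 4 now {2, 4, 8, 9, 10}
Step 16: union(3, 7) -> merged; set of 3 now {3, 7}
Step 17: union(12, 7) -> merged; set of 12 now {3, 6, 7, 12}
Step 18: union(8, 7) -> merged; set of 8 now {2, 3, 4, 6, 7, 8, 9, 10, 12}
Step 19: union(2, 7) -> already same set; set of 2 now {2, 3, 4, 6, 7, 8, 9, 10, 12}
Step 20: find(9) -> no change; set of 9 is {2, 3, 4, 6, 7, 8, 9, 10, 12}
Step 21: find(7) -> no change; set of 7 is {2, 3, 4, 6, 7, 8, 9, 10, 12}
Step 22: union(6, 11) -> merged; set of 6 now {2, 3, 4, 6, 7, 8, 9, 10, 11, 12}
Step 23: union(0, 1) -> merged; set of 0 now {0, 1, 5}
Step 24: union(11, 12) -> already same set; set of 11 now {2, 3, 4, 6, 7, 8, 9, 10, 11, 12}
Step 25: union(2, 4) -> already same set; set of 2 now {2, 3, 4, 6, 7, 8, 9, 10, 11, 12}
Step 26: union(4, 12) -> already same set; set of 4 now {2, 3, 4, 6, 7, 8, 9, 10, 11, 12}
Step 27: union(6, 11) -> already same set; set of 6 now {2, 3, 4, 6, 7, 8, 9, 10, 11, 12}
Component of 0: {0, 1, 5}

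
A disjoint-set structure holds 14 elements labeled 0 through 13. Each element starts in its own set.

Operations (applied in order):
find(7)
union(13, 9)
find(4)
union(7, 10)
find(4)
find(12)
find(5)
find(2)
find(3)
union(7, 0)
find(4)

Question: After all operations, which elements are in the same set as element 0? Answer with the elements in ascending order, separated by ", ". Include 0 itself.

Answer: 0, 7, 10

Derivation:
Step 1: find(7) -> no change; set of 7 is {7}
Step 2: union(13, 9) -> merged; set of 13 now {9, 13}
Step 3: find(4) -> no change; set of 4 is {4}
Step 4: union(7, 10) -> merged; set of 7 now {7, 10}
Step 5: find(4) -> no change; set of 4 is {4}
Step 6: find(12) -> no change; set of 12 is {12}
Step 7: find(5) -> no change; set of 5 is {5}
Step 8: find(2) -> no change; set of 2 is {2}
Step 9: find(3) -> no change; set of 3 is {3}
Step 10: union(7, 0) -> merged; set of 7 now {0, 7, 10}
Step 11: find(4) -> no change; set of 4 is {4}
Component of 0: {0, 7, 10}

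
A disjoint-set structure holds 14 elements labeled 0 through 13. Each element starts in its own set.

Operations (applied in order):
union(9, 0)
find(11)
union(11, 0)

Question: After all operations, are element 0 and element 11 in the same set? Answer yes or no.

Answer: yes

Derivation:
Step 1: union(9, 0) -> merged; set of 9 now {0, 9}
Step 2: find(11) -> no change; set of 11 is {11}
Step 3: union(11, 0) -> merged; set of 11 now {0, 9, 11}
Set of 0: {0, 9, 11}; 11 is a member.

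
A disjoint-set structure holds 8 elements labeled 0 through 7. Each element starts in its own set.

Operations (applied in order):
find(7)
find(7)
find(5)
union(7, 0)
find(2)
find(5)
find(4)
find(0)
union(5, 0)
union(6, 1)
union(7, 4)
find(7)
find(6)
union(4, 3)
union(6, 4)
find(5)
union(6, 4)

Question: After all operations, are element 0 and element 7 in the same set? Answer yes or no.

Answer: yes

Derivation:
Step 1: find(7) -> no change; set of 7 is {7}
Step 2: find(7) -> no change; set of 7 is {7}
Step 3: find(5) -> no change; set of 5 is {5}
Step 4: union(7, 0) -> merged; set of 7 now {0, 7}
Step 5: find(2) -> no change; set of 2 is {2}
Step 6: find(5) -> no change; set of 5 is {5}
Step 7: find(4) -> no change; set of 4 is {4}
Step 8: find(0) -> no change; set of 0 is {0, 7}
Step 9: union(5, 0) -> merged; set of 5 now {0, 5, 7}
Step 10: union(6, 1) -> merged; set of 6 now {1, 6}
Step 11: union(7, 4) -> merged; set of 7 now {0, 4, 5, 7}
Step 12: find(7) -> no change; set of 7 is {0, 4, 5, 7}
Step 13: find(6) -> no change; set of 6 is {1, 6}
Step 14: union(4, 3) -> merged; set of 4 now {0, 3, 4, 5, 7}
Step 15: union(6, 4) -> merged; set of 6 now {0, 1, 3, 4, 5, 6, 7}
Step 16: find(5) -> no change; set of 5 is {0, 1, 3, 4, 5, 6, 7}
Step 17: union(6, 4) -> already same set; set of 6 now {0, 1, 3, 4, 5, 6, 7}
Set of 0: {0, 1, 3, 4, 5, 6, 7}; 7 is a member.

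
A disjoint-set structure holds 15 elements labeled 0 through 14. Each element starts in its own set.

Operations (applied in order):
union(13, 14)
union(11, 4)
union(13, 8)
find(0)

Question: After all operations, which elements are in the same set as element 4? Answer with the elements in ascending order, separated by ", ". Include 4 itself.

Step 1: union(13, 14) -> merged; set of 13 now {13, 14}
Step 2: union(11, 4) -> merged; set of 11 now {4, 11}
Step 3: union(13, 8) -> merged; set of 13 now {8, 13, 14}
Step 4: find(0) -> no change; set of 0 is {0}
Component of 4: {4, 11}

Answer: 4, 11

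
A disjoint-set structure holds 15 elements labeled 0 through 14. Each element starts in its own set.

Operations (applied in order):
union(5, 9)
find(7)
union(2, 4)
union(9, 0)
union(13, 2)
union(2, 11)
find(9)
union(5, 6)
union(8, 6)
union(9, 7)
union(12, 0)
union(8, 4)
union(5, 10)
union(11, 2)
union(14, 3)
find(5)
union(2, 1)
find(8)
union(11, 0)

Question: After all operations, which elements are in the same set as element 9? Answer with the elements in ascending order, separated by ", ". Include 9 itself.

Answer: 0, 1, 2, 4, 5, 6, 7, 8, 9, 10, 11, 12, 13

Derivation:
Step 1: union(5, 9) -> merged; set of 5 now {5, 9}
Step 2: find(7) -> no change; set of 7 is {7}
Step 3: union(2, 4) -> merged; set of 2 now {2, 4}
Step 4: union(9, 0) -> merged; set of 9 now {0, 5, 9}
Step 5: union(13, 2) -> merged; set of 13 now {2, 4, 13}
Step 6: union(2, 11) -> merged; set of 2 now {2, 4, 11, 13}
Step 7: find(9) -> no change; set of 9 is {0, 5, 9}
Step 8: union(5, 6) -> merged; set of 5 now {0, 5, 6, 9}
Step 9: union(8, 6) -> merged; set of 8 now {0, 5, 6, 8, 9}
Step 10: union(9, 7) -> merged; set of 9 now {0, 5, 6, 7, 8, 9}
Step 11: union(12, 0) -> merged; set of 12 now {0, 5, 6, 7, 8, 9, 12}
Step 12: union(8, 4) -> merged; set of 8 now {0, 2, 4, 5, 6, 7, 8, 9, 11, 12, 13}
Step 13: union(5, 10) -> merged; set of 5 now {0, 2, 4, 5, 6, 7, 8, 9, 10, 11, 12, 13}
Step 14: union(11, 2) -> already same set; set of 11 now {0, 2, 4, 5, 6, 7, 8, 9, 10, 11, 12, 13}
Step 15: union(14, 3) -> merged; set of 14 now {3, 14}
Step 16: find(5) -> no change; set of 5 is {0, 2, 4, 5, 6, 7, 8, 9, 10, 11, 12, 13}
Step 17: union(2, 1) -> merged; set of 2 now {0, 1, 2, 4, 5, 6, 7, 8, 9, 10, 11, 12, 13}
Step 18: find(8) -> no change; set of 8 is {0, 1, 2, 4, 5, 6, 7, 8, 9, 10, 11, 12, 13}
Step 19: union(11, 0) -> already same set; set of 11 now {0, 1, 2, 4, 5, 6, 7, 8, 9, 10, 11, 12, 13}
Component of 9: {0, 1, 2, 4, 5, 6, 7, 8, 9, 10, 11, 12, 13}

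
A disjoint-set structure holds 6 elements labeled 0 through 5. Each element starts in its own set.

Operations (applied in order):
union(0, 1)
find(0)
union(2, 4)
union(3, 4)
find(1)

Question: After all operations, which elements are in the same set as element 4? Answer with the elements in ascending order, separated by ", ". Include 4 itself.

Answer: 2, 3, 4

Derivation:
Step 1: union(0, 1) -> merged; set of 0 now {0, 1}
Step 2: find(0) -> no change; set of 0 is {0, 1}
Step 3: union(2, 4) -> merged; set of 2 now {2, 4}
Step 4: union(3, 4) -> merged; set of 3 now {2, 3, 4}
Step 5: find(1) -> no change; set of 1 is {0, 1}
Component of 4: {2, 3, 4}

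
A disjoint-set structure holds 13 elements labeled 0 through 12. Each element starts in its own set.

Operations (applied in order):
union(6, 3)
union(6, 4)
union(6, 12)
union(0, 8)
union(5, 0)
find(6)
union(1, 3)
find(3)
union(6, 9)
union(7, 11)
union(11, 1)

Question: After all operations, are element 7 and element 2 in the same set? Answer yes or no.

Step 1: union(6, 3) -> merged; set of 6 now {3, 6}
Step 2: union(6, 4) -> merged; set of 6 now {3, 4, 6}
Step 3: union(6, 12) -> merged; set of 6 now {3, 4, 6, 12}
Step 4: union(0, 8) -> merged; set of 0 now {0, 8}
Step 5: union(5, 0) -> merged; set of 5 now {0, 5, 8}
Step 6: find(6) -> no change; set of 6 is {3, 4, 6, 12}
Step 7: union(1, 3) -> merged; set of 1 now {1, 3, 4, 6, 12}
Step 8: find(3) -> no change; set of 3 is {1, 3, 4, 6, 12}
Step 9: union(6, 9) -> merged; set of 6 now {1, 3, 4, 6, 9, 12}
Step 10: union(7, 11) -> merged; set of 7 now {7, 11}
Step 11: union(11, 1) -> merged; set of 11 now {1, 3, 4, 6, 7, 9, 11, 12}
Set of 7: {1, 3, 4, 6, 7, 9, 11, 12}; 2 is not a member.

Answer: no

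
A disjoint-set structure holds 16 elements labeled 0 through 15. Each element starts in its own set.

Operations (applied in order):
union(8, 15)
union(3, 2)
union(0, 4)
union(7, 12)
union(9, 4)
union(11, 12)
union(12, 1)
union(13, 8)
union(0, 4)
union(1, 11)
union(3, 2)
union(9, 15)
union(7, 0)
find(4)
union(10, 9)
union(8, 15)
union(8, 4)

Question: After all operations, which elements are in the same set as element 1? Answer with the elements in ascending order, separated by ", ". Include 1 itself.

Step 1: union(8, 15) -> merged; set of 8 now {8, 15}
Step 2: union(3, 2) -> merged; set of 3 now {2, 3}
Step 3: union(0, 4) -> merged; set of 0 now {0, 4}
Step 4: union(7, 12) -> merged; set of 7 now {7, 12}
Step 5: union(9, 4) -> merged; set of 9 now {0, 4, 9}
Step 6: union(11, 12) -> merged; set of 11 now {7, 11, 12}
Step 7: union(12, 1) -> merged; set of 12 now {1, 7, 11, 12}
Step 8: union(13, 8) -> merged; set of 13 now {8, 13, 15}
Step 9: union(0, 4) -> already same set; set of 0 now {0, 4, 9}
Step 10: union(1, 11) -> already same set; set of 1 now {1, 7, 11, 12}
Step 11: union(3, 2) -> already same set; set of 3 now {2, 3}
Step 12: union(9, 15) -> merged; set of 9 now {0, 4, 8, 9, 13, 15}
Step 13: union(7, 0) -> merged; set of 7 now {0, 1, 4, 7, 8, 9, 11, 12, 13, 15}
Step 14: find(4) -> no change; set of 4 is {0, 1, 4, 7, 8, 9, 11, 12, 13, 15}
Step 15: union(10, 9) -> merged; set of 10 now {0, 1, 4, 7, 8, 9, 10, 11, 12, 13, 15}
Step 16: union(8, 15) -> already same set; set of 8 now {0, 1, 4, 7, 8, 9, 10, 11, 12, 13, 15}
Step 17: union(8, 4) -> already same set; set of 8 now {0, 1, 4, 7, 8, 9, 10, 11, 12, 13, 15}
Component of 1: {0, 1, 4, 7, 8, 9, 10, 11, 12, 13, 15}

Answer: 0, 1, 4, 7, 8, 9, 10, 11, 12, 13, 15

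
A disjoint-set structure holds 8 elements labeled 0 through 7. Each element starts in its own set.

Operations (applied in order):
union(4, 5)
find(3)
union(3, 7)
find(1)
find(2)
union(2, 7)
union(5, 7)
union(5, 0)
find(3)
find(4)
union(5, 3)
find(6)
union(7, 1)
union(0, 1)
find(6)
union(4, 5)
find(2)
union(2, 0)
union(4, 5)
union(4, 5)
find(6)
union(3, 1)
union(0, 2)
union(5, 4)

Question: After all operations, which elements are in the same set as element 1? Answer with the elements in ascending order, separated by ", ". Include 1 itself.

Answer: 0, 1, 2, 3, 4, 5, 7

Derivation:
Step 1: union(4, 5) -> merged; set of 4 now {4, 5}
Step 2: find(3) -> no change; set of 3 is {3}
Step 3: union(3, 7) -> merged; set of 3 now {3, 7}
Step 4: find(1) -> no change; set of 1 is {1}
Step 5: find(2) -> no change; set of 2 is {2}
Step 6: union(2, 7) -> merged; set of 2 now {2, 3, 7}
Step 7: union(5, 7) -> merged; set of 5 now {2, 3, 4, 5, 7}
Step 8: union(5, 0) -> merged; set of 5 now {0, 2, 3, 4, 5, 7}
Step 9: find(3) -> no change; set of 3 is {0, 2, 3, 4, 5, 7}
Step 10: find(4) -> no change; set of 4 is {0, 2, 3, 4, 5, 7}
Step 11: union(5, 3) -> already same set; set of 5 now {0, 2, 3, 4, 5, 7}
Step 12: find(6) -> no change; set of 6 is {6}
Step 13: union(7, 1) -> merged; set of 7 now {0, 1, 2, 3, 4, 5, 7}
Step 14: union(0, 1) -> already same set; set of 0 now {0, 1, 2, 3, 4, 5, 7}
Step 15: find(6) -> no change; set of 6 is {6}
Step 16: union(4, 5) -> already same set; set of 4 now {0, 1, 2, 3, 4, 5, 7}
Step 17: find(2) -> no change; set of 2 is {0, 1, 2, 3, 4, 5, 7}
Step 18: union(2, 0) -> already same set; set of 2 now {0, 1, 2, 3, 4, 5, 7}
Step 19: union(4, 5) -> already same set; set of 4 now {0, 1, 2, 3, 4, 5, 7}
Step 20: union(4, 5) -> already same set; set of 4 now {0, 1, 2, 3, 4, 5, 7}
Step 21: find(6) -> no change; set of 6 is {6}
Step 22: union(3, 1) -> already same set; set of 3 now {0, 1, 2, 3, 4, 5, 7}
Step 23: union(0, 2) -> already same set; set of 0 now {0, 1, 2, 3, 4, 5, 7}
Step 24: union(5, 4) -> already same set; set of 5 now {0, 1, 2, 3, 4, 5, 7}
Component of 1: {0, 1, 2, 3, 4, 5, 7}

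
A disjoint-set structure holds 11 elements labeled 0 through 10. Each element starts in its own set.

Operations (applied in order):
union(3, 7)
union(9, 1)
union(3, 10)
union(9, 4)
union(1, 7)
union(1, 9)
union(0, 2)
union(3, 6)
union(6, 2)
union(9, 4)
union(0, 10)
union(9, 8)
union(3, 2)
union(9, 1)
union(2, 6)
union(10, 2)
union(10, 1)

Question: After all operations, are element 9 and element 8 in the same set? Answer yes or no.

Answer: yes

Derivation:
Step 1: union(3, 7) -> merged; set of 3 now {3, 7}
Step 2: union(9, 1) -> merged; set of 9 now {1, 9}
Step 3: union(3, 10) -> merged; set of 3 now {3, 7, 10}
Step 4: union(9, 4) -> merged; set of 9 now {1, 4, 9}
Step 5: union(1, 7) -> merged; set of 1 now {1, 3, 4, 7, 9, 10}
Step 6: union(1, 9) -> already same set; set of 1 now {1, 3, 4, 7, 9, 10}
Step 7: union(0, 2) -> merged; set of 0 now {0, 2}
Step 8: union(3, 6) -> merged; set of 3 now {1, 3, 4, 6, 7, 9, 10}
Step 9: union(6, 2) -> merged; set of 6 now {0, 1, 2, 3, 4, 6, 7, 9, 10}
Step 10: union(9, 4) -> already same set; set of 9 now {0, 1, 2, 3, 4, 6, 7, 9, 10}
Step 11: union(0, 10) -> already same set; set of 0 now {0, 1, 2, 3, 4, 6, 7, 9, 10}
Step 12: union(9, 8) -> merged; set of 9 now {0, 1, 2, 3, 4, 6, 7, 8, 9, 10}
Step 13: union(3, 2) -> already same set; set of 3 now {0, 1, 2, 3, 4, 6, 7, 8, 9, 10}
Step 14: union(9, 1) -> already same set; set of 9 now {0, 1, 2, 3, 4, 6, 7, 8, 9, 10}
Step 15: union(2, 6) -> already same set; set of 2 now {0, 1, 2, 3, 4, 6, 7, 8, 9, 10}
Step 16: union(10, 2) -> already same set; set of 10 now {0, 1, 2, 3, 4, 6, 7, 8, 9, 10}
Step 17: union(10, 1) -> already same set; set of 10 now {0, 1, 2, 3, 4, 6, 7, 8, 9, 10}
Set of 9: {0, 1, 2, 3, 4, 6, 7, 8, 9, 10}; 8 is a member.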